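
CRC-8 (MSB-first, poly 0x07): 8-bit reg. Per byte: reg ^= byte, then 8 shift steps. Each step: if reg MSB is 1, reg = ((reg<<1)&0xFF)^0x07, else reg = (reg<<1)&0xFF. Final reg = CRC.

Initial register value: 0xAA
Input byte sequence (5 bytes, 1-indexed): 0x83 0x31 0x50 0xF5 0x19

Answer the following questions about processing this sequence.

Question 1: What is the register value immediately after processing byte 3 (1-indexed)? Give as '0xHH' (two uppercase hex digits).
After byte 1 (0x83): reg=0xDF
After byte 2 (0x31): reg=0x84
After byte 3 (0x50): reg=0x22

Answer: 0x22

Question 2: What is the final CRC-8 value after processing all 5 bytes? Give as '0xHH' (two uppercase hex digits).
Answer: 0x9E

Derivation:
After byte 1 (0x83): reg=0xDF
After byte 2 (0x31): reg=0x84
After byte 3 (0x50): reg=0x22
After byte 4 (0xF5): reg=0x2B
After byte 5 (0x19): reg=0x9E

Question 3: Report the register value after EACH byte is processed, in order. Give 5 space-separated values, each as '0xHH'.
0xDF 0x84 0x22 0x2B 0x9E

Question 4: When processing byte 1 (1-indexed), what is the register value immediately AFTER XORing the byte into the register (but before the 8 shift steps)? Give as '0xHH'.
Answer: 0x29

Derivation:
Register before byte 1: 0xAA
Byte 1: 0x83
0xAA XOR 0x83 = 0x29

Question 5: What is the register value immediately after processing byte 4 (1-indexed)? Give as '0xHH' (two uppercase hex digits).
After byte 1 (0x83): reg=0xDF
After byte 2 (0x31): reg=0x84
After byte 3 (0x50): reg=0x22
After byte 4 (0xF5): reg=0x2B

Answer: 0x2B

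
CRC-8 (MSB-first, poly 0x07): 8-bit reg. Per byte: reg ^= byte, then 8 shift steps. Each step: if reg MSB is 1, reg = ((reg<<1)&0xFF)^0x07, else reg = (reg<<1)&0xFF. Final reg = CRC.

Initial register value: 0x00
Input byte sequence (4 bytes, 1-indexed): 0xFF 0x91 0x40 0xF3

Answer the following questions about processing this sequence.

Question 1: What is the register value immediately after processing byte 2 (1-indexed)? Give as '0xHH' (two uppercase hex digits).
Answer: 0x29

Derivation:
After byte 1 (0xFF): reg=0xF3
After byte 2 (0x91): reg=0x29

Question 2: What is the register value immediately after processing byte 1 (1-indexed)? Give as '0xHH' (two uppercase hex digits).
After byte 1 (0xFF): reg=0xF3

Answer: 0xF3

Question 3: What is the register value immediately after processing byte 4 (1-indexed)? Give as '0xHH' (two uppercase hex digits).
After byte 1 (0xFF): reg=0xF3
After byte 2 (0x91): reg=0x29
After byte 3 (0x40): reg=0x18
After byte 4 (0xF3): reg=0x9F

Answer: 0x9F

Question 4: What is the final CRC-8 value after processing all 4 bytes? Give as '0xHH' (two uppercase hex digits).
After byte 1 (0xFF): reg=0xF3
After byte 2 (0x91): reg=0x29
After byte 3 (0x40): reg=0x18
After byte 4 (0xF3): reg=0x9F

Answer: 0x9F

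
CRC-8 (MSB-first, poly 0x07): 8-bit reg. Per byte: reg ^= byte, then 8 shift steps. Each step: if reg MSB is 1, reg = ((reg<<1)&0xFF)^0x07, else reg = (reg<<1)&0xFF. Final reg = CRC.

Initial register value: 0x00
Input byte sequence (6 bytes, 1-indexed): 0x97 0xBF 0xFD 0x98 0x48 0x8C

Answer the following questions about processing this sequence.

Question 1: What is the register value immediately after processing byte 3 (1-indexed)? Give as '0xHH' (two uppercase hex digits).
Answer: 0xCE

Derivation:
After byte 1 (0x97): reg=0xEC
After byte 2 (0xBF): reg=0xBE
After byte 3 (0xFD): reg=0xCE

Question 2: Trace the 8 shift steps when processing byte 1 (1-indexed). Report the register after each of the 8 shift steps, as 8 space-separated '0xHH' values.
Answer: 0x29 0x52 0xA4 0x4F 0x9E 0x3B 0x76 0xEC

Derivation:
Register before byte 1: 0x00
After XOR with byte 0x97: 0x97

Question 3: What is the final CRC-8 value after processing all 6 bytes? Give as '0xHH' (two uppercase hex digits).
After byte 1 (0x97): reg=0xEC
After byte 2 (0xBF): reg=0xBE
After byte 3 (0xFD): reg=0xCE
After byte 4 (0x98): reg=0xA5
After byte 5 (0x48): reg=0x8D
After byte 6 (0x8C): reg=0x07

Answer: 0x07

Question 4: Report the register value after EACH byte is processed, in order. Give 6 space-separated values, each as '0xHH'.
0xEC 0xBE 0xCE 0xA5 0x8D 0x07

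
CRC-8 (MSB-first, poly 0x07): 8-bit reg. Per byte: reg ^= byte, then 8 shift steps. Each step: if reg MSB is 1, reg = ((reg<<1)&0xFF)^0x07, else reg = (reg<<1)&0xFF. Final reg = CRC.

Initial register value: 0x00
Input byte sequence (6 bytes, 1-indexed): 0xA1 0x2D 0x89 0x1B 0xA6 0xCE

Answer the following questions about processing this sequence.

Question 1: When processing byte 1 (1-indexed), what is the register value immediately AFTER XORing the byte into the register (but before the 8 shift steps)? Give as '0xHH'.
Register before byte 1: 0x00
Byte 1: 0xA1
0x00 XOR 0xA1 = 0xA1

Answer: 0xA1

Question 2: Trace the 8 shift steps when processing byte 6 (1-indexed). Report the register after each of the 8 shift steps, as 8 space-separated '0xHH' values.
Answer: 0xCD 0x9D 0x3D 0x7A 0xF4 0xEF 0xD9 0xB5

Derivation:
After byte 1 (0xA1): reg=0x6E
After byte 2 (0x2D): reg=0xCE
After byte 3 (0x89): reg=0xD2
After byte 4 (0x1B): reg=0x71
After byte 5 (0xA6): reg=0x2B
Register before byte 6: 0x2B
After XOR with byte 0xCE: 0xE5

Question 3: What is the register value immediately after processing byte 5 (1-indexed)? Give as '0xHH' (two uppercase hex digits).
After byte 1 (0xA1): reg=0x6E
After byte 2 (0x2D): reg=0xCE
After byte 3 (0x89): reg=0xD2
After byte 4 (0x1B): reg=0x71
After byte 5 (0xA6): reg=0x2B

Answer: 0x2B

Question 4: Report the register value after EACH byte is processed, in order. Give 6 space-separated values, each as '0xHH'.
0x6E 0xCE 0xD2 0x71 0x2B 0xB5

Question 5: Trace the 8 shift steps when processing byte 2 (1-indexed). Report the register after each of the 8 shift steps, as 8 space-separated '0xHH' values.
After byte 1 (0xA1): reg=0x6E
Register before byte 2: 0x6E
After XOR with byte 0x2D: 0x43

Answer: 0x86 0x0B 0x16 0x2C 0x58 0xB0 0x67 0xCE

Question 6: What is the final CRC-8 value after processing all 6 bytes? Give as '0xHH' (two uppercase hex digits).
After byte 1 (0xA1): reg=0x6E
After byte 2 (0x2D): reg=0xCE
After byte 3 (0x89): reg=0xD2
After byte 4 (0x1B): reg=0x71
After byte 5 (0xA6): reg=0x2B
After byte 6 (0xCE): reg=0xB5

Answer: 0xB5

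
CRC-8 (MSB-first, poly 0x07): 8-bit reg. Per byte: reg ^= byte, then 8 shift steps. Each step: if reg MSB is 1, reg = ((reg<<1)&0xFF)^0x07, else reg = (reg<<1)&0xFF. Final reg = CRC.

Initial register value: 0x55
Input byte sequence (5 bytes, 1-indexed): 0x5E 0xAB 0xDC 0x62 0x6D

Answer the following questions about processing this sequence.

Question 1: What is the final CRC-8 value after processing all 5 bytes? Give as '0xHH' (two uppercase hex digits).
Answer: 0xC4

Derivation:
After byte 1 (0x5E): reg=0x31
After byte 2 (0xAB): reg=0xCF
After byte 3 (0xDC): reg=0x79
After byte 4 (0x62): reg=0x41
After byte 5 (0x6D): reg=0xC4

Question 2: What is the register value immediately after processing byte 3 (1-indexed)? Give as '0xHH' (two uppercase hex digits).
After byte 1 (0x5E): reg=0x31
After byte 2 (0xAB): reg=0xCF
After byte 3 (0xDC): reg=0x79

Answer: 0x79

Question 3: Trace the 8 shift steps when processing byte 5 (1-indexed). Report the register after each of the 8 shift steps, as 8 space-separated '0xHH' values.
Answer: 0x58 0xB0 0x67 0xCE 0x9B 0x31 0x62 0xC4

Derivation:
After byte 1 (0x5E): reg=0x31
After byte 2 (0xAB): reg=0xCF
After byte 3 (0xDC): reg=0x79
After byte 4 (0x62): reg=0x41
Register before byte 5: 0x41
After XOR with byte 0x6D: 0x2C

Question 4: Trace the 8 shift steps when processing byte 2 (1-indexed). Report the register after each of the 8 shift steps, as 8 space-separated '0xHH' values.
Answer: 0x33 0x66 0xCC 0x9F 0x39 0x72 0xE4 0xCF

Derivation:
After byte 1 (0x5E): reg=0x31
Register before byte 2: 0x31
After XOR with byte 0xAB: 0x9A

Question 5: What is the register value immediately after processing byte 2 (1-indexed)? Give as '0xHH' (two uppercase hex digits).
After byte 1 (0x5E): reg=0x31
After byte 2 (0xAB): reg=0xCF

Answer: 0xCF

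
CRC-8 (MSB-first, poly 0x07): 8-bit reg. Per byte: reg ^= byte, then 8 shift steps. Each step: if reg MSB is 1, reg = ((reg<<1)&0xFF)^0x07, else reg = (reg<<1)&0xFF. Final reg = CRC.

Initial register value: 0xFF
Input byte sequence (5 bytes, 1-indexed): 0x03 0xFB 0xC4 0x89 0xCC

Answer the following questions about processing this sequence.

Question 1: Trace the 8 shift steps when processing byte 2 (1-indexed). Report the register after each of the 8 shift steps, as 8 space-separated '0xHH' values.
Answer: 0x02 0x04 0x08 0x10 0x20 0x40 0x80 0x07

Derivation:
After byte 1 (0x03): reg=0xFA
Register before byte 2: 0xFA
After XOR with byte 0xFB: 0x01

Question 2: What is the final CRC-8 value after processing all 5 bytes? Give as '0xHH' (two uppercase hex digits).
After byte 1 (0x03): reg=0xFA
After byte 2 (0xFB): reg=0x07
After byte 3 (0xC4): reg=0x47
After byte 4 (0x89): reg=0x64
After byte 5 (0xCC): reg=0x51

Answer: 0x51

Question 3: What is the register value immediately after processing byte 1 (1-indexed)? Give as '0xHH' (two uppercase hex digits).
Answer: 0xFA

Derivation:
After byte 1 (0x03): reg=0xFA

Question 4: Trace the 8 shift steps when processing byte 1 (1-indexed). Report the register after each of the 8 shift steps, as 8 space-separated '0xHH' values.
Answer: 0xFF 0xF9 0xF5 0xED 0xDD 0xBD 0x7D 0xFA

Derivation:
Register before byte 1: 0xFF
After XOR with byte 0x03: 0xFC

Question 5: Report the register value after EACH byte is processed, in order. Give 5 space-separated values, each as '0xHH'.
0xFA 0x07 0x47 0x64 0x51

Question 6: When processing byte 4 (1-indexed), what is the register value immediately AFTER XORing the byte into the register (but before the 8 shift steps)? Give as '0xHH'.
Answer: 0xCE

Derivation:
Register before byte 4: 0x47
Byte 4: 0x89
0x47 XOR 0x89 = 0xCE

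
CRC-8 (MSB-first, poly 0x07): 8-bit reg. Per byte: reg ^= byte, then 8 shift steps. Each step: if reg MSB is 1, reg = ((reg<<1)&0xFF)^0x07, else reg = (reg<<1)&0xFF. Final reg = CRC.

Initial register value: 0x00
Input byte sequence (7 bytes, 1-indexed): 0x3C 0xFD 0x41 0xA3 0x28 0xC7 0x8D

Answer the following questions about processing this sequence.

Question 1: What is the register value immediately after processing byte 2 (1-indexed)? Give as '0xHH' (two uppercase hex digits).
Answer: 0xF8

Derivation:
After byte 1 (0x3C): reg=0xB4
After byte 2 (0xFD): reg=0xF8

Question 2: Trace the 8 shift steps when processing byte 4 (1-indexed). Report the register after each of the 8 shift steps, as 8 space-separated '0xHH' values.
After byte 1 (0x3C): reg=0xB4
After byte 2 (0xFD): reg=0xF8
After byte 3 (0x41): reg=0x26
Register before byte 4: 0x26
After XOR with byte 0xA3: 0x85

Answer: 0x0D 0x1A 0x34 0x68 0xD0 0xA7 0x49 0x92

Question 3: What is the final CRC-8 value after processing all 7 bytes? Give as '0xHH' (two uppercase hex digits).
After byte 1 (0x3C): reg=0xB4
After byte 2 (0xFD): reg=0xF8
After byte 3 (0x41): reg=0x26
After byte 4 (0xA3): reg=0x92
After byte 5 (0x28): reg=0x2F
After byte 6 (0xC7): reg=0x96
After byte 7 (0x8D): reg=0x41

Answer: 0x41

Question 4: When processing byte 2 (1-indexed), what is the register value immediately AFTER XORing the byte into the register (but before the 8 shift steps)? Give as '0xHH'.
Register before byte 2: 0xB4
Byte 2: 0xFD
0xB4 XOR 0xFD = 0x49

Answer: 0x49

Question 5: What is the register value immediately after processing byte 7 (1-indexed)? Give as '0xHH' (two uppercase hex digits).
Answer: 0x41

Derivation:
After byte 1 (0x3C): reg=0xB4
After byte 2 (0xFD): reg=0xF8
After byte 3 (0x41): reg=0x26
After byte 4 (0xA3): reg=0x92
After byte 5 (0x28): reg=0x2F
After byte 6 (0xC7): reg=0x96
After byte 7 (0x8D): reg=0x41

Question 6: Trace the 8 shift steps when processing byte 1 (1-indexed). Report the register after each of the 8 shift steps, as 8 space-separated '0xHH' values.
Answer: 0x78 0xF0 0xE7 0xC9 0x95 0x2D 0x5A 0xB4

Derivation:
Register before byte 1: 0x00
After XOR with byte 0x3C: 0x3C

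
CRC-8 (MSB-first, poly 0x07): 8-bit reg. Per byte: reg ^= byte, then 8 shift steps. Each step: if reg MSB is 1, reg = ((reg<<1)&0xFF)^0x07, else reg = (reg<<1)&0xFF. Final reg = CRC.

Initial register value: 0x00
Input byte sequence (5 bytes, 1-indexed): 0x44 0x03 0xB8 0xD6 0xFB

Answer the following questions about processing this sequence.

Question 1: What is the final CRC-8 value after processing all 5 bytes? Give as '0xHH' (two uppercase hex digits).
After byte 1 (0x44): reg=0xDB
After byte 2 (0x03): reg=0x06
After byte 3 (0xB8): reg=0x33
After byte 4 (0xD6): reg=0xB5
After byte 5 (0xFB): reg=0xED

Answer: 0xED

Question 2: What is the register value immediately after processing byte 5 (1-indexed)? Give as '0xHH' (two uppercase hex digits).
Answer: 0xED

Derivation:
After byte 1 (0x44): reg=0xDB
After byte 2 (0x03): reg=0x06
After byte 3 (0xB8): reg=0x33
After byte 4 (0xD6): reg=0xB5
After byte 5 (0xFB): reg=0xED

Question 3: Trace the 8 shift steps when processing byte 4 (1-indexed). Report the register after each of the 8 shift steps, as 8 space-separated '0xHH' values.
After byte 1 (0x44): reg=0xDB
After byte 2 (0x03): reg=0x06
After byte 3 (0xB8): reg=0x33
Register before byte 4: 0x33
After XOR with byte 0xD6: 0xE5

Answer: 0xCD 0x9D 0x3D 0x7A 0xF4 0xEF 0xD9 0xB5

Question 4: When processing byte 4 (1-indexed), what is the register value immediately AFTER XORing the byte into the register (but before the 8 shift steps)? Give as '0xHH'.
Answer: 0xE5

Derivation:
Register before byte 4: 0x33
Byte 4: 0xD6
0x33 XOR 0xD6 = 0xE5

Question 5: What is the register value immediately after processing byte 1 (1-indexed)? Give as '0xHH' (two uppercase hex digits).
After byte 1 (0x44): reg=0xDB

Answer: 0xDB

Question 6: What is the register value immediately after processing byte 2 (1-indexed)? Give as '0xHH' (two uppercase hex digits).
Answer: 0x06

Derivation:
After byte 1 (0x44): reg=0xDB
After byte 2 (0x03): reg=0x06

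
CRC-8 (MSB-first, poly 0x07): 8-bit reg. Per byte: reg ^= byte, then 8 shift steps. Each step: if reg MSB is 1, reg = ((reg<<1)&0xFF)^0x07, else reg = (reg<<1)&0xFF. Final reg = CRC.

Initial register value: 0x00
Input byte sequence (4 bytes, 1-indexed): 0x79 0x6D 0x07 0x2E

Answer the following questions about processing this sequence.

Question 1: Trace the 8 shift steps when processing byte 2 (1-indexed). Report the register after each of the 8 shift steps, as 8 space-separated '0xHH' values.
Answer: 0x0A 0x14 0x28 0x50 0xA0 0x47 0x8E 0x1B

Derivation:
After byte 1 (0x79): reg=0x68
Register before byte 2: 0x68
After XOR with byte 0x6D: 0x05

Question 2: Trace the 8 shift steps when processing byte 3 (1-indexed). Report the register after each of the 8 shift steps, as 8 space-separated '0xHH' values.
After byte 1 (0x79): reg=0x68
After byte 2 (0x6D): reg=0x1B
Register before byte 3: 0x1B
After XOR with byte 0x07: 0x1C

Answer: 0x38 0x70 0xE0 0xC7 0x89 0x15 0x2A 0x54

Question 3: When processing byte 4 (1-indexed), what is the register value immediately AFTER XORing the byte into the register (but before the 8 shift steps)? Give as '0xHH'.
Answer: 0x7A

Derivation:
Register before byte 4: 0x54
Byte 4: 0x2E
0x54 XOR 0x2E = 0x7A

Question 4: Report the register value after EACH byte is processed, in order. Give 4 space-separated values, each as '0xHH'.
0x68 0x1B 0x54 0x61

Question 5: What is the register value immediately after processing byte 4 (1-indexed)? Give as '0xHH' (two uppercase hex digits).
After byte 1 (0x79): reg=0x68
After byte 2 (0x6D): reg=0x1B
After byte 3 (0x07): reg=0x54
After byte 4 (0x2E): reg=0x61

Answer: 0x61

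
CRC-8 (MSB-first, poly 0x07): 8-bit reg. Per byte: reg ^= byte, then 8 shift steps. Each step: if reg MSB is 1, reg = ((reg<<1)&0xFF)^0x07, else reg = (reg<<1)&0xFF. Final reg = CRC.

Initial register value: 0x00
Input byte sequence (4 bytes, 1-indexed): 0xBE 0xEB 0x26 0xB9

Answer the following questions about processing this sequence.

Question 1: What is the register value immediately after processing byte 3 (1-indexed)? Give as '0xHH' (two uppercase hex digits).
Answer: 0xE0

Derivation:
After byte 1 (0xBE): reg=0x33
After byte 2 (0xEB): reg=0x06
After byte 3 (0x26): reg=0xE0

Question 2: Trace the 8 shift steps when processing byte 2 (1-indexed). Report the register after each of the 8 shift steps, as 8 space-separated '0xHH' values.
Answer: 0xB7 0x69 0xD2 0xA3 0x41 0x82 0x03 0x06

Derivation:
After byte 1 (0xBE): reg=0x33
Register before byte 2: 0x33
After XOR with byte 0xEB: 0xD8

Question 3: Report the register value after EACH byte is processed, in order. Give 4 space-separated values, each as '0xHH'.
0x33 0x06 0xE0 0x88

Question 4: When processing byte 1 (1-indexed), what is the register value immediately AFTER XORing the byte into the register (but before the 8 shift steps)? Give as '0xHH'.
Answer: 0xBE

Derivation:
Register before byte 1: 0x00
Byte 1: 0xBE
0x00 XOR 0xBE = 0xBE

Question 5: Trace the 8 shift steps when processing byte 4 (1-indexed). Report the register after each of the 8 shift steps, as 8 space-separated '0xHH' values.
Answer: 0xB2 0x63 0xC6 0x8B 0x11 0x22 0x44 0x88

Derivation:
After byte 1 (0xBE): reg=0x33
After byte 2 (0xEB): reg=0x06
After byte 3 (0x26): reg=0xE0
Register before byte 4: 0xE0
After XOR with byte 0xB9: 0x59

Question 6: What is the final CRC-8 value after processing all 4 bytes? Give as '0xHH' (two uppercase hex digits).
After byte 1 (0xBE): reg=0x33
After byte 2 (0xEB): reg=0x06
After byte 3 (0x26): reg=0xE0
After byte 4 (0xB9): reg=0x88

Answer: 0x88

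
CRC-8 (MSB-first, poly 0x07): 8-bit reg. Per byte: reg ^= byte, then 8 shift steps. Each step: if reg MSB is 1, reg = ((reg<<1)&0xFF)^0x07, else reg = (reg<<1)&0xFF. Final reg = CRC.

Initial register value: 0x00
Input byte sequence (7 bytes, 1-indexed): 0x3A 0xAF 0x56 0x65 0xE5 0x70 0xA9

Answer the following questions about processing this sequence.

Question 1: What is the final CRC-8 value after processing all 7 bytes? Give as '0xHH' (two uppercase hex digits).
Answer: 0x36

Derivation:
After byte 1 (0x3A): reg=0xA6
After byte 2 (0xAF): reg=0x3F
After byte 3 (0x56): reg=0x18
After byte 4 (0x65): reg=0x74
After byte 5 (0xE5): reg=0xFE
After byte 6 (0x70): reg=0xA3
After byte 7 (0xA9): reg=0x36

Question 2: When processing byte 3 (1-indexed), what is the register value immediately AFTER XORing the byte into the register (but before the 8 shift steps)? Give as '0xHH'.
Answer: 0x69

Derivation:
Register before byte 3: 0x3F
Byte 3: 0x56
0x3F XOR 0x56 = 0x69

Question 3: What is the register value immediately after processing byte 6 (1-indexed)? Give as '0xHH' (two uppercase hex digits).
Answer: 0xA3

Derivation:
After byte 1 (0x3A): reg=0xA6
After byte 2 (0xAF): reg=0x3F
After byte 3 (0x56): reg=0x18
After byte 4 (0x65): reg=0x74
After byte 5 (0xE5): reg=0xFE
After byte 6 (0x70): reg=0xA3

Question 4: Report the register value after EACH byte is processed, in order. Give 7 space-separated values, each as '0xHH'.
0xA6 0x3F 0x18 0x74 0xFE 0xA3 0x36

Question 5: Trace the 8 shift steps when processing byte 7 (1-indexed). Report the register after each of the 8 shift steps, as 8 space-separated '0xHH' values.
After byte 1 (0x3A): reg=0xA6
After byte 2 (0xAF): reg=0x3F
After byte 3 (0x56): reg=0x18
After byte 4 (0x65): reg=0x74
After byte 5 (0xE5): reg=0xFE
After byte 6 (0x70): reg=0xA3
Register before byte 7: 0xA3
After XOR with byte 0xA9: 0x0A

Answer: 0x14 0x28 0x50 0xA0 0x47 0x8E 0x1B 0x36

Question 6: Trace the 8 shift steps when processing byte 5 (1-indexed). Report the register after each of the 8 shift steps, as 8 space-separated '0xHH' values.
After byte 1 (0x3A): reg=0xA6
After byte 2 (0xAF): reg=0x3F
After byte 3 (0x56): reg=0x18
After byte 4 (0x65): reg=0x74
Register before byte 5: 0x74
After XOR with byte 0xE5: 0x91

Answer: 0x25 0x4A 0x94 0x2F 0x5E 0xBC 0x7F 0xFE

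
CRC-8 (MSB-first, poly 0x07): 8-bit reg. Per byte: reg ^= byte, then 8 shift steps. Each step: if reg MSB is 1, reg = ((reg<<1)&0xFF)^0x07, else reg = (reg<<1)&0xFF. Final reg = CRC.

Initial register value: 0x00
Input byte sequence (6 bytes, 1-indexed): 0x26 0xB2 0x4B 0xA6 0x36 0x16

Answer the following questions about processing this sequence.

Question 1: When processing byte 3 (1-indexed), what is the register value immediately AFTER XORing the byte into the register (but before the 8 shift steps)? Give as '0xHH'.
Register before byte 3: 0xC7
Byte 3: 0x4B
0xC7 XOR 0x4B = 0x8C

Answer: 0x8C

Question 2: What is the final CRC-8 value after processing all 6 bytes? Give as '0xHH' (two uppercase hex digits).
Answer: 0x09

Derivation:
After byte 1 (0x26): reg=0xF2
After byte 2 (0xB2): reg=0xC7
After byte 3 (0x4B): reg=0xAD
After byte 4 (0xA6): reg=0x31
After byte 5 (0x36): reg=0x15
After byte 6 (0x16): reg=0x09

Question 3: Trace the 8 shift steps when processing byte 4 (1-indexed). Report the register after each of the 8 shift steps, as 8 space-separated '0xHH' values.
After byte 1 (0x26): reg=0xF2
After byte 2 (0xB2): reg=0xC7
After byte 3 (0x4B): reg=0xAD
Register before byte 4: 0xAD
After XOR with byte 0xA6: 0x0B

Answer: 0x16 0x2C 0x58 0xB0 0x67 0xCE 0x9B 0x31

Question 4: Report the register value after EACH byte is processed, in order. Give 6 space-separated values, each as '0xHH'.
0xF2 0xC7 0xAD 0x31 0x15 0x09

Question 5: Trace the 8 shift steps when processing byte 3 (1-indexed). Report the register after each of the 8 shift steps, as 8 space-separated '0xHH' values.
Answer: 0x1F 0x3E 0x7C 0xF8 0xF7 0xE9 0xD5 0xAD

Derivation:
After byte 1 (0x26): reg=0xF2
After byte 2 (0xB2): reg=0xC7
Register before byte 3: 0xC7
After XOR with byte 0x4B: 0x8C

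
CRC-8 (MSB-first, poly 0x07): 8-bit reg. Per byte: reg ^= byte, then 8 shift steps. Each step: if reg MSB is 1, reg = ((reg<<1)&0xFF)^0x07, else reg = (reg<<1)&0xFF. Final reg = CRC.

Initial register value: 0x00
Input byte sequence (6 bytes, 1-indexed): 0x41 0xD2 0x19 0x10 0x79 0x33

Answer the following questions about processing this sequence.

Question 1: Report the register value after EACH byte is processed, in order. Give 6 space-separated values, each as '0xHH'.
0xC0 0x7E 0x32 0xEE 0xEC 0x13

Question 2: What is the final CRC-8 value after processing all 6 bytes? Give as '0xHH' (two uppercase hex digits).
Answer: 0x13

Derivation:
After byte 1 (0x41): reg=0xC0
After byte 2 (0xD2): reg=0x7E
After byte 3 (0x19): reg=0x32
After byte 4 (0x10): reg=0xEE
After byte 5 (0x79): reg=0xEC
After byte 6 (0x33): reg=0x13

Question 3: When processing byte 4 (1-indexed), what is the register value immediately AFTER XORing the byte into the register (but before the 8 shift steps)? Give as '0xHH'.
Register before byte 4: 0x32
Byte 4: 0x10
0x32 XOR 0x10 = 0x22

Answer: 0x22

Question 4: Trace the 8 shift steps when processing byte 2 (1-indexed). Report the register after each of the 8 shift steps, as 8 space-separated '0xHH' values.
Answer: 0x24 0x48 0x90 0x27 0x4E 0x9C 0x3F 0x7E

Derivation:
After byte 1 (0x41): reg=0xC0
Register before byte 2: 0xC0
After XOR with byte 0xD2: 0x12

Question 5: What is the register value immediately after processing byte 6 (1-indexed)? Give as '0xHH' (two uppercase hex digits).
After byte 1 (0x41): reg=0xC0
After byte 2 (0xD2): reg=0x7E
After byte 3 (0x19): reg=0x32
After byte 4 (0x10): reg=0xEE
After byte 5 (0x79): reg=0xEC
After byte 6 (0x33): reg=0x13

Answer: 0x13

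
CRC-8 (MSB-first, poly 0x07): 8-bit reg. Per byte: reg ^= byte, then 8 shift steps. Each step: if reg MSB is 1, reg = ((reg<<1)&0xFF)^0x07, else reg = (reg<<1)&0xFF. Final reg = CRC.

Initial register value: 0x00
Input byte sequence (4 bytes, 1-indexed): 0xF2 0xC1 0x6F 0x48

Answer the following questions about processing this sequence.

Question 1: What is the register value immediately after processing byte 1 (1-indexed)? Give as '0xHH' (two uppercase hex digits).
Answer: 0xD0

Derivation:
After byte 1 (0xF2): reg=0xD0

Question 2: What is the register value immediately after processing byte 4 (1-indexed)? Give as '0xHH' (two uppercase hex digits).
Answer: 0x00

Derivation:
After byte 1 (0xF2): reg=0xD0
After byte 2 (0xC1): reg=0x77
After byte 3 (0x6F): reg=0x48
After byte 4 (0x48): reg=0x00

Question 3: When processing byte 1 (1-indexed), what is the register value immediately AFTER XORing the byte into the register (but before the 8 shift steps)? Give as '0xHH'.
Answer: 0xF2

Derivation:
Register before byte 1: 0x00
Byte 1: 0xF2
0x00 XOR 0xF2 = 0xF2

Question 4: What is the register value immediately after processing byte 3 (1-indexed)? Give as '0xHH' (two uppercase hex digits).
Answer: 0x48

Derivation:
After byte 1 (0xF2): reg=0xD0
After byte 2 (0xC1): reg=0x77
After byte 3 (0x6F): reg=0x48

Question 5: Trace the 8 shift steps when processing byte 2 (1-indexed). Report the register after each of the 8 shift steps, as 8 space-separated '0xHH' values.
Answer: 0x22 0x44 0x88 0x17 0x2E 0x5C 0xB8 0x77

Derivation:
After byte 1 (0xF2): reg=0xD0
Register before byte 2: 0xD0
After XOR with byte 0xC1: 0x11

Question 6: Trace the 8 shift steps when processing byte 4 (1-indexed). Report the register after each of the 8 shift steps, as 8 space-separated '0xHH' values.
Answer: 0x00 0x00 0x00 0x00 0x00 0x00 0x00 0x00

Derivation:
After byte 1 (0xF2): reg=0xD0
After byte 2 (0xC1): reg=0x77
After byte 3 (0x6F): reg=0x48
Register before byte 4: 0x48
After XOR with byte 0x48: 0x00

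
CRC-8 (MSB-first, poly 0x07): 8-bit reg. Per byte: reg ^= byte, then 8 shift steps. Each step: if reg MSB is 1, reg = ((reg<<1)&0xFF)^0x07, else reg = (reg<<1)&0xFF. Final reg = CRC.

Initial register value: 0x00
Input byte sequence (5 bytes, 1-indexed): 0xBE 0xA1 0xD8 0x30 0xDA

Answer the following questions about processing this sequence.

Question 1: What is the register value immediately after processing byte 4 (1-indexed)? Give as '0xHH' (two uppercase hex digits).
After byte 1 (0xBE): reg=0x33
After byte 2 (0xA1): reg=0xF7
After byte 3 (0xD8): reg=0xCD
After byte 4 (0x30): reg=0xFD

Answer: 0xFD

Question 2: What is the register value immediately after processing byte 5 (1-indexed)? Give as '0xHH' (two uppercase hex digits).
Answer: 0xF5

Derivation:
After byte 1 (0xBE): reg=0x33
After byte 2 (0xA1): reg=0xF7
After byte 3 (0xD8): reg=0xCD
After byte 4 (0x30): reg=0xFD
After byte 5 (0xDA): reg=0xF5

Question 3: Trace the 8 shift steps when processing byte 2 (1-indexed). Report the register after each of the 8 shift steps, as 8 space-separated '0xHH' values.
After byte 1 (0xBE): reg=0x33
Register before byte 2: 0x33
After XOR with byte 0xA1: 0x92

Answer: 0x23 0x46 0x8C 0x1F 0x3E 0x7C 0xF8 0xF7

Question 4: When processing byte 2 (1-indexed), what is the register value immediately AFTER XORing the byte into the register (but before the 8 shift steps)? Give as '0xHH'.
Register before byte 2: 0x33
Byte 2: 0xA1
0x33 XOR 0xA1 = 0x92

Answer: 0x92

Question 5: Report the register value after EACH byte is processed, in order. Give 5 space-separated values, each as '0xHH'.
0x33 0xF7 0xCD 0xFD 0xF5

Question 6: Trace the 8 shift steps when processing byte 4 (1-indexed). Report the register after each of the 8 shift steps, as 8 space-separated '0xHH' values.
After byte 1 (0xBE): reg=0x33
After byte 2 (0xA1): reg=0xF7
After byte 3 (0xD8): reg=0xCD
Register before byte 4: 0xCD
After XOR with byte 0x30: 0xFD

Answer: 0xFD 0xFD 0xFD 0xFD 0xFD 0xFD 0xFD 0xFD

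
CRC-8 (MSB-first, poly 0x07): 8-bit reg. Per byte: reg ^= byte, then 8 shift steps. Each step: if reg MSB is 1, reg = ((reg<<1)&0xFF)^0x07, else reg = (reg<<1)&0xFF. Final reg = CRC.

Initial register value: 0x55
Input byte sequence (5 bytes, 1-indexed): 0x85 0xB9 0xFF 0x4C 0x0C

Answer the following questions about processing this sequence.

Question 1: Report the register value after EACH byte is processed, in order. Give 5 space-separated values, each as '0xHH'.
0x3E 0x9C 0x2E 0x29 0xFB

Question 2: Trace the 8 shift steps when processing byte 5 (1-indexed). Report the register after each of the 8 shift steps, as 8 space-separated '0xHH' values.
Answer: 0x4A 0x94 0x2F 0x5E 0xBC 0x7F 0xFE 0xFB

Derivation:
After byte 1 (0x85): reg=0x3E
After byte 2 (0xB9): reg=0x9C
After byte 3 (0xFF): reg=0x2E
After byte 4 (0x4C): reg=0x29
Register before byte 5: 0x29
After XOR with byte 0x0C: 0x25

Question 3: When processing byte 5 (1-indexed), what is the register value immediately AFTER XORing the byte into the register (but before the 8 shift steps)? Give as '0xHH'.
Answer: 0x25

Derivation:
Register before byte 5: 0x29
Byte 5: 0x0C
0x29 XOR 0x0C = 0x25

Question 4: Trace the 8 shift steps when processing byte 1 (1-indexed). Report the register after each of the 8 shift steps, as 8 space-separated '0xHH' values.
Answer: 0xA7 0x49 0x92 0x23 0x46 0x8C 0x1F 0x3E

Derivation:
Register before byte 1: 0x55
After XOR with byte 0x85: 0xD0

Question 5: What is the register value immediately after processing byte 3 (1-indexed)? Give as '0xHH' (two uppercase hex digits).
After byte 1 (0x85): reg=0x3E
After byte 2 (0xB9): reg=0x9C
After byte 3 (0xFF): reg=0x2E

Answer: 0x2E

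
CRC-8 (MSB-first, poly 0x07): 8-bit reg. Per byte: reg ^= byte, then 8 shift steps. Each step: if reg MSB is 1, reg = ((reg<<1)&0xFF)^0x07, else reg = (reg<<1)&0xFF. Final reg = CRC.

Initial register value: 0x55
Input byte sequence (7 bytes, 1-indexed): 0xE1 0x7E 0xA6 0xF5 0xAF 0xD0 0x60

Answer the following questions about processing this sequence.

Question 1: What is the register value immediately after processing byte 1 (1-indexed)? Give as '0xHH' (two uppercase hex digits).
Answer: 0x05

Derivation:
After byte 1 (0xE1): reg=0x05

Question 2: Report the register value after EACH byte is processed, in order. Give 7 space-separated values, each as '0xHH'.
0x05 0x66 0x4E 0x28 0x9C 0xE3 0x80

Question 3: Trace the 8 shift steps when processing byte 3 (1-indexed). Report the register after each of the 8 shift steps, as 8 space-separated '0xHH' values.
After byte 1 (0xE1): reg=0x05
After byte 2 (0x7E): reg=0x66
Register before byte 3: 0x66
After XOR with byte 0xA6: 0xC0

Answer: 0x87 0x09 0x12 0x24 0x48 0x90 0x27 0x4E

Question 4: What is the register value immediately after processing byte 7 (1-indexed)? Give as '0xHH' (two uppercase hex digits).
Answer: 0x80

Derivation:
After byte 1 (0xE1): reg=0x05
After byte 2 (0x7E): reg=0x66
After byte 3 (0xA6): reg=0x4E
After byte 4 (0xF5): reg=0x28
After byte 5 (0xAF): reg=0x9C
After byte 6 (0xD0): reg=0xE3
After byte 7 (0x60): reg=0x80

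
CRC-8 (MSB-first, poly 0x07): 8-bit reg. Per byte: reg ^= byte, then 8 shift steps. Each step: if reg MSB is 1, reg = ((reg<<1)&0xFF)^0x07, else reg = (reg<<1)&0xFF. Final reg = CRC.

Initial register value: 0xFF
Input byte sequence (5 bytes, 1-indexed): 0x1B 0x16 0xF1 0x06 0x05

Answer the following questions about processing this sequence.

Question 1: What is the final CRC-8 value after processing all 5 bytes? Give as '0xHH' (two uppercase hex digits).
Answer: 0xC5

Derivation:
After byte 1 (0x1B): reg=0xB2
After byte 2 (0x16): reg=0x75
After byte 3 (0xF1): reg=0x95
After byte 4 (0x06): reg=0xF0
After byte 5 (0x05): reg=0xC5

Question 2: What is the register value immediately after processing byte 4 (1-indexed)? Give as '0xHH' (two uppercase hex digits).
Answer: 0xF0

Derivation:
After byte 1 (0x1B): reg=0xB2
After byte 2 (0x16): reg=0x75
After byte 3 (0xF1): reg=0x95
After byte 4 (0x06): reg=0xF0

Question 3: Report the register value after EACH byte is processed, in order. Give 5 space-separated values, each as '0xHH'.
0xB2 0x75 0x95 0xF0 0xC5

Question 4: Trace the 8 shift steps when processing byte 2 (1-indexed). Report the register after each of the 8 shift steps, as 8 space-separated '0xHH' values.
Answer: 0x4F 0x9E 0x3B 0x76 0xEC 0xDF 0xB9 0x75

Derivation:
After byte 1 (0x1B): reg=0xB2
Register before byte 2: 0xB2
After XOR with byte 0x16: 0xA4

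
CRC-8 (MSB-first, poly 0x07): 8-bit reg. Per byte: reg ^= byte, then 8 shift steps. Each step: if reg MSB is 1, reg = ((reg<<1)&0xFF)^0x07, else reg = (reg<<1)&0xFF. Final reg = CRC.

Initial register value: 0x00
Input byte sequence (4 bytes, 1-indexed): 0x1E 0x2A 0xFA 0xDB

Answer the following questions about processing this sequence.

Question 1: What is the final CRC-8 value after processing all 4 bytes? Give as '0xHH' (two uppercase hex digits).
Answer: 0xFE

Derivation:
After byte 1 (0x1E): reg=0x5A
After byte 2 (0x2A): reg=0x57
After byte 3 (0xFA): reg=0x4A
After byte 4 (0xDB): reg=0xFE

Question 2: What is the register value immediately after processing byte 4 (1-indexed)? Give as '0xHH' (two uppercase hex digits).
Answer: 0xFE

Derivation:
After byte 1 (0x1E): reg=0x5A
After byte 2 (0x2A): reg=0x57
After byte 3 (0xFA): reg=0x4A
After byte 4 (0xDB): reg=0xFE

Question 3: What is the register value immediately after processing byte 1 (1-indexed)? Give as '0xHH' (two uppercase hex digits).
Answer: 0x5A

Derivation:
After byte 1 (0x1E): reg=0x5A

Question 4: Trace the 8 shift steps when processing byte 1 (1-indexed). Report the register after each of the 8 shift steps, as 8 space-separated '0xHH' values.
Register before byte 1: 0x00
After XOR with byte 0x1E: 0x1E

Answer: 0x3C 0x78 0xF0 0xE7 0xC9 0x95 0x2D 0x5A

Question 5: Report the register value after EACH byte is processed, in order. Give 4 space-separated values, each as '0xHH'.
0x5A 0x57 0x4A 0xFE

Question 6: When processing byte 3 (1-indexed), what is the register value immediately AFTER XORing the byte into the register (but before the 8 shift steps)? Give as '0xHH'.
Answer: 0xAD

Derivation:
Register before byte 3: 0x57
Byte 3: 0xFA
0x57 XOR 0xFA = 0xAD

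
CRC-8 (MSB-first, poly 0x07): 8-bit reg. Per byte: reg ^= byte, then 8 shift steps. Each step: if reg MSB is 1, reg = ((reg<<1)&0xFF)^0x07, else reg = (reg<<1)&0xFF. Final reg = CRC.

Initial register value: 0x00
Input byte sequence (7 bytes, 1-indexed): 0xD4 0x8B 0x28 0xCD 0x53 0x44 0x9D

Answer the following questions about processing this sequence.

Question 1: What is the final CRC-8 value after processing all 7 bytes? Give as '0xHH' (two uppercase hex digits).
After byte 1 (0xD4): reg=0x22
After byte 2 (0x8B): reg=0x56
After byte 3 (0x28): reg=0x7D
After byte 4 (0xCD): reg=0x19
After byte 5 (0x53): reg=0xF1
After byte 6 (0x44): reg=0x02
After byte 7 (0x9D): reg=0xD4

Answer: 0xD4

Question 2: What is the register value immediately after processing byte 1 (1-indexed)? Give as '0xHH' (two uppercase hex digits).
Answer: 0x22

Derivation:
After byte 1 (0xD4): reg=0x22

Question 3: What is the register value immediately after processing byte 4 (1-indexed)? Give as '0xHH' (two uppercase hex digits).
Answer: 0x19

Derivation:
After byte 1 (0xD4): reg=0x22
After byte 2 (0x8B): reg=0x56
After byte 3 (0x28): reg=0x7D
After byte 4 (0xCD): reg=0x19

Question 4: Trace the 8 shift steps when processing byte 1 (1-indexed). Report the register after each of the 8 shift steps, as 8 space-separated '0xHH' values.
Register before byte 1: 0x00
After XOR with byte 0xD4: 0xD4

Answer: 0xAF 0x59 0xB2 0x63 0xC6 0x8B 0x11 0x22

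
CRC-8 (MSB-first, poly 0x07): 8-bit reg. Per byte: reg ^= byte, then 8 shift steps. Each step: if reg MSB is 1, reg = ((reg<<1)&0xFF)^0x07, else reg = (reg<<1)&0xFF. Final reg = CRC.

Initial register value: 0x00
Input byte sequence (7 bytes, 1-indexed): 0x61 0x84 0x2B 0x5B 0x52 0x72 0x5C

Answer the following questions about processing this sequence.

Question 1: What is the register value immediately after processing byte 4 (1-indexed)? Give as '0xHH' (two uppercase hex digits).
After byte 1 (0x61): reg=0x20
After byte 2 (0x84): reg=0x75
After byte 3 (0x2B): reg=0x9D
After byte 4 (0x5B): reg=0x5C

Answer: 0x5C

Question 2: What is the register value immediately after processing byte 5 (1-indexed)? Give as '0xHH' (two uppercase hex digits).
Answer: 0x2A

Derivation:
After byte 1 (0x61): reg=0x20
After byte 2 (0x84): reg=0x75
After byte 3 (0x2B): reg=0x9D
After byte 4 (0x5B): reg=0x5C
After byte 5 (0x52): reg=0x2A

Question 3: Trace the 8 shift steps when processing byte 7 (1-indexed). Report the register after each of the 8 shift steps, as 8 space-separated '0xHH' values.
Answer: 0xA1 0x45 0x8A 0x13 0x26 0x4C 0x98 0x37

Derivation:
After byte 1 (0x61): reg=0x20
After byte 2 (0x84): reg=0x75
After byte 3 (0x2B): reg=0x9D
After byte 4 (0x5B): reg=0x5C
After byte 5 (0x52): reg=0x2A
After byte 6 (0x72): reg=0x8F
Register before byte 7: 0x8F
After XOR with byte 0x5C: 0xD3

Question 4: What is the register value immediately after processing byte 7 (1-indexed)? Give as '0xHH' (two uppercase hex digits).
After byte 1 (0x61): reg=0x20
After byte 2 (0x84): reg=0x75
After byte 3 (0x2B): reg=0x9D
After byte 4 (0x5B): reg=0x5C
After byte 5 (0x52): reg=0x2A
After byte 6 (0x72): reg=0x8F
After byte 7 (0x5C): reg=0x37

Answer: 0x37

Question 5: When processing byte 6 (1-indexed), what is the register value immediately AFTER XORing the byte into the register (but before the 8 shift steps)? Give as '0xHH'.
Answer: 0x58

Derivation:
Register before byte 6: 0x2A
Byte 6: 0x72
0x2A XOR 0x72 = 0x58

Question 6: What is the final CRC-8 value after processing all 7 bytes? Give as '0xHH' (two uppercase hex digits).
After byte 1 (0x61): reg=0x20
After byte 2 (0x84): reg=0x75
After byte 3 (0x2B): reg=0x9D
After byte 4 (0x5B): reg=0x5C
After byte 5 (0x52): reg=0x2A
After byte 6 (0x72): reg=0x8F
After byte 7 (0x5C): reg=0x37

Answer: 0x37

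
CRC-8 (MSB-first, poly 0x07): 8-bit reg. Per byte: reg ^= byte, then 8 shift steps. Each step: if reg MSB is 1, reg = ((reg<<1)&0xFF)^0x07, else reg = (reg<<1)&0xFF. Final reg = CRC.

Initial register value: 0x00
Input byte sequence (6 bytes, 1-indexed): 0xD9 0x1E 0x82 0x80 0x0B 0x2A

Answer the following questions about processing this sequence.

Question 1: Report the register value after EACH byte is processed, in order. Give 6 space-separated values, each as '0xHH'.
0x01 0x5D 0x13 0xF0 0xEF 0x55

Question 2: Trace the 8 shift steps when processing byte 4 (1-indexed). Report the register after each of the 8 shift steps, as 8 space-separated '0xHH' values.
Answer: 0x21 0x42 0x84 0x0F 0x1E 0x3C 0x78 0xF0

Derivation:
After byte 1 (0xD9): reg=0x01
After byte 2 (0x1E): reg=0x5D
After byte 3 (0x82): reg=0x13
Register before byte 4: 0x13
After XOR with byte 0x80: 0x93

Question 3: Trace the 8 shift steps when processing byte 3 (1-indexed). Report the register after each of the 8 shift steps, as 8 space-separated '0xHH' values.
Answer: 0xB9 0x75 0xEA 0xD3 0xA1 0x45 0x8A 0x13

Derivation:
After byte 1 (0xD9): reg=0x01
After byte 2 (0x1E): reg=0x5D
Register before byte 3: 0x5D
After XOR with byte 0x82: 0xDF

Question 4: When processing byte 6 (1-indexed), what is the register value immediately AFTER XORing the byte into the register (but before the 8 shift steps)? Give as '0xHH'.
Register before byte 6: 0xEF
Byte 6: 0x2A
0xEF XOR 0x2A = 0xC5

Answer: 0xC5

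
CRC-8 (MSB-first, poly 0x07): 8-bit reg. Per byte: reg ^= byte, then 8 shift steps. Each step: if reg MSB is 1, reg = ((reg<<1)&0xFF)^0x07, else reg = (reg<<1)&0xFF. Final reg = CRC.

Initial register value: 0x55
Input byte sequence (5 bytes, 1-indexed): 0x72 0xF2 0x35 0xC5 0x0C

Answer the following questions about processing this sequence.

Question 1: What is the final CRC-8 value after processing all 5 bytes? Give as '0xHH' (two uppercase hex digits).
After byte 1 (0x72): reg=0xF5
After byte 2 (0xF2): reg=0x15
After byte 3 (0x35): reg=0xE0
After byte 4 (0xC5): reg=0xFB
After byte 5 (0x0C): reg=0xCB

Answer: 0xCB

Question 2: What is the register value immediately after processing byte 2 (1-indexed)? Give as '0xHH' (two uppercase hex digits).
Answer: 0x15

Derivation:
After byte 1 (0x72): reg=0xF5
After byte 2 (0xF2): reg=0x15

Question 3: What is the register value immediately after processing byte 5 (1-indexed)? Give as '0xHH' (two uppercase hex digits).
Answer: 0xCB

Derivation:
After byte 1 (0x72): reg=0xF5
After byte 2 (0xF2): reg=0x15
After byte 3 (0x35): reg=0xE0
After byte 4 (0xC5): reg=0xFB
After byte 5 (0x0C): reg=0xCB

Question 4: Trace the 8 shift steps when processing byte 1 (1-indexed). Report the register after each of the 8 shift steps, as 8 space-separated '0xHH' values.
Answer: 0x4E 0x9C 0x3F 0x7E 0xFC 0xFF 0xF9 0xF5

Derivation:
Register before byte 1: 0x55
After XOR with byte 0x72: 0x27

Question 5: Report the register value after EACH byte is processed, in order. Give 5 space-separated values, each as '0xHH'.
0xF5 0x15 0xE0 0xFB 0xCB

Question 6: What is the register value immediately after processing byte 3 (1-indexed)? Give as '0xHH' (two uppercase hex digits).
After byte 1 (0x72): reg=0xF5
After byte 2 (0xF2): reg=0x15
After byte 3 (0x35): reg=0xE0

Answer: 0xE0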